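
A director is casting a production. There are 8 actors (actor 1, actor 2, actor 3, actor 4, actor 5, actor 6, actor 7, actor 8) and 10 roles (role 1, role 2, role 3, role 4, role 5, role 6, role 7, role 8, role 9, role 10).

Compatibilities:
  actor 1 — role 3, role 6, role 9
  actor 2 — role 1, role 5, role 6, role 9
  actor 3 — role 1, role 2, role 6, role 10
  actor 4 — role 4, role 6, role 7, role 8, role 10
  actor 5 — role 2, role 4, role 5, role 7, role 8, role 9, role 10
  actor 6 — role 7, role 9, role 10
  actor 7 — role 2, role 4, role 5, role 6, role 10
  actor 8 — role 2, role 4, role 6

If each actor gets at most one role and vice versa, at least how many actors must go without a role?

0

One maximum matching: actor 1–role 3, actor 2–role 1, actor 3–role 10, actor 4–role 8, actor 5–role 9, actor 6–role 7, actor 7–role 5, actor 8–role 2.
This saturates every actor, so 8 is the maximum.
That matches 8 of the 8, leaving 0 unmatched; no matching can do better.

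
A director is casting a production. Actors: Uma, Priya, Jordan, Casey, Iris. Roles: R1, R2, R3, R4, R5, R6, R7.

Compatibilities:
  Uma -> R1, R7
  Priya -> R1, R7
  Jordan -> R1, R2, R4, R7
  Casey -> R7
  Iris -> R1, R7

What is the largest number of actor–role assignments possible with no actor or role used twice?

3

One maximum matching: Uma→R1, Priya→R7, Jordan→R4.
The set {Uma, Priya, Casey, Iris} has only 2 neighbours ({R1, R7}), so by Hall's theorem at most 3 of the 5 actors can be matched.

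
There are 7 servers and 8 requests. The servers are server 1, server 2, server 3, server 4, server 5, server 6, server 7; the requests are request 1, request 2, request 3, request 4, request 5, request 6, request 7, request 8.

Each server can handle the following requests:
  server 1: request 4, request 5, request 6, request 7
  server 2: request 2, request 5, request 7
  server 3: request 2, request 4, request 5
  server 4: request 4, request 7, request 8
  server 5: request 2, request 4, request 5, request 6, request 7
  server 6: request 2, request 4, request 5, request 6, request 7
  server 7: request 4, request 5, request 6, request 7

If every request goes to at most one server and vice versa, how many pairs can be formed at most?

One maximum matching: server 1-request 5, server 2-request 2, server 3-request 4, server 4-request 8, server 5-request 6, server 6-request 7.
The set {server 1, server 2, server 3, server 5, server 6, server 7} has only 5 neighbours ({request 2, request 4, request 5, request 6, request 7}), so by Hall's theorem at most 6 of the 7 servers can be matched.

6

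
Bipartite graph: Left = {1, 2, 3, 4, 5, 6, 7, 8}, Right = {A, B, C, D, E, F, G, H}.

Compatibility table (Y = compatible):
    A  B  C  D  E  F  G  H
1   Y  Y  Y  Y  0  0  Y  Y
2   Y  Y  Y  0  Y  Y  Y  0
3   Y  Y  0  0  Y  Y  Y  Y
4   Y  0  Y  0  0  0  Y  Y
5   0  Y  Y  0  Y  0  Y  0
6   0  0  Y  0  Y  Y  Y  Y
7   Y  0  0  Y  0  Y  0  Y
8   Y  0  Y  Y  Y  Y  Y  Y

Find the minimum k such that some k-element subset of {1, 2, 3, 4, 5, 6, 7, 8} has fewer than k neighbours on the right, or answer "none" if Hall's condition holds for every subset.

A matching saturating every left vertex exists, for instance 1→D, 2→A, 3→H, 4→C, 5→B, 6→E, 7→F, 8→G.
By Hall's marriage theorem, this means |N(S)| ≥ |S| for every subset S, so no violating subset exists.

none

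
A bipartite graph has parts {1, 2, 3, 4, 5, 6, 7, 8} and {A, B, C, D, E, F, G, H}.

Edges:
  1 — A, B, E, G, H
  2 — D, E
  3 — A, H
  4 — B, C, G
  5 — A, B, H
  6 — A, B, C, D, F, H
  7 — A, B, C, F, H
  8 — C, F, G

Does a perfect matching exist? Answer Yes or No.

Yes

A valid assignment of size 8: 1-E, 2-D, 3-H, 4-G, 5-B, 6-A, 7-C, 8-F.
All 8 left vertices are covered.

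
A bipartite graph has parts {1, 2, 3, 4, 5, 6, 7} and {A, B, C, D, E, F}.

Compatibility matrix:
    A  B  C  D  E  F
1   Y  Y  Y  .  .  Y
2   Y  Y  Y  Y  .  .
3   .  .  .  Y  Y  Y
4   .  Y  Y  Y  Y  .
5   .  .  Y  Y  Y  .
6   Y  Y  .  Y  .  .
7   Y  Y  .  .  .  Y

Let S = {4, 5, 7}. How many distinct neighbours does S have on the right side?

The union of neighbours of {4, 5, 7} is {A, B, C, D, E, F}, which has 6 elements.
Since |N(S)| = 6 ≥ |S| = 3, Hall's condition holds for this subset.

6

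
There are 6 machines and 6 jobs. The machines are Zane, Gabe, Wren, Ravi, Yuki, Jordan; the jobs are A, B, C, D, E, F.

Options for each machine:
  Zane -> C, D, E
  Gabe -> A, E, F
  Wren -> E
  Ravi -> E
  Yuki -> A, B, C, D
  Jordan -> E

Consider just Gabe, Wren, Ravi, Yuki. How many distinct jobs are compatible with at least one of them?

The union of neighbours of {Gabe, Wren, Ravi, Yuki} is {A, B, C, D, E, F}, which has 6 elements.
Since |N(S)| = 6 ≥ |S| = 4, Hall's condition holds for this subset.

6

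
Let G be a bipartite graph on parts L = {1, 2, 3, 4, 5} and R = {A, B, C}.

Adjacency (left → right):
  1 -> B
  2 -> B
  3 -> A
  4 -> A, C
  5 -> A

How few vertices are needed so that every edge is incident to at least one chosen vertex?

3

The 3 edges 1–B, 3–A, 4–C form a matching, so any vertex cover needs at least 3 vertices (one per matched edge).
Conversely {4, A, B} meets every edge and has exactly 3 vertices, so 3 is optimal.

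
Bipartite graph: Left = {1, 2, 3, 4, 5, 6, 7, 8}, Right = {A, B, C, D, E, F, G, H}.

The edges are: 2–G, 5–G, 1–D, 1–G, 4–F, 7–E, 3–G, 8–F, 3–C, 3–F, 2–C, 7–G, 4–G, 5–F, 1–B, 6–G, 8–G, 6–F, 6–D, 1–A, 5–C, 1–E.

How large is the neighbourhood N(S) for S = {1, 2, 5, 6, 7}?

The union of neighbours of {1, 2, 5, 6, 7} is {A, B, C, D, E, F, G}, which has 7 elements.
Since |N(S)| = 7 ≥ |S| = 5, Hall's condition holds for this subset.

7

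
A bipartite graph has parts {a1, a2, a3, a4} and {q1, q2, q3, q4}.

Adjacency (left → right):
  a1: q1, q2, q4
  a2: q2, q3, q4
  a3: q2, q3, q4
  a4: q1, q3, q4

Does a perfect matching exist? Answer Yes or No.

Yes

One maximum matching: a1→q1, a2→q2, a3→q3, a4→q4.
Every left vertex is matched, so this is a perfect matching.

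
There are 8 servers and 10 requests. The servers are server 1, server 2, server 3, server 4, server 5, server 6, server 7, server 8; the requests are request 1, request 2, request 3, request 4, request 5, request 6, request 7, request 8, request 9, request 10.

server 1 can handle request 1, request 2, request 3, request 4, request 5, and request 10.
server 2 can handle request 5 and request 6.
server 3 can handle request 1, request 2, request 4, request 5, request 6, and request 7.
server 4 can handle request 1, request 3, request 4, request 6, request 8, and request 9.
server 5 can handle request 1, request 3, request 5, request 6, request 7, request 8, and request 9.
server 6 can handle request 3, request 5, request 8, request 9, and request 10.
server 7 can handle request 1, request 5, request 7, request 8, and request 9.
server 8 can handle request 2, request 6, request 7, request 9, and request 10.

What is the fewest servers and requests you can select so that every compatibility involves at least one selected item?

The 8 edges server 1–request 2, server 2–request 5, server 3–request 4, server 4–request 6, server 5–request 3, server 6–request 10, server 7–request 9, server 8–request 7 form a matching, so any vertex cover needs at least 8 vertices (one per matched edge).
Conversely {server 1, server 2, server 3, server 4, server 5, server 6, server 7, server 8} meets every edge and has exactly 8 vertices, so 8 is optimal.

8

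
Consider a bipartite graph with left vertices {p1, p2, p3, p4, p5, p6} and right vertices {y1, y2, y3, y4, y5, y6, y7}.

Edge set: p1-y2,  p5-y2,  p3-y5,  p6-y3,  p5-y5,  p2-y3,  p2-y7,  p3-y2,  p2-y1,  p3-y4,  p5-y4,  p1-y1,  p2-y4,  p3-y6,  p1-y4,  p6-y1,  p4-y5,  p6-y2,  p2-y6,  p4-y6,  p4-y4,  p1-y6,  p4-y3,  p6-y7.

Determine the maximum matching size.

One maximum matching: p1-y1, p2-y7, p3-y6, p4-y4, p5-y2, p6-y3.
This saturates every left vertex, so 6 is the maximum.

6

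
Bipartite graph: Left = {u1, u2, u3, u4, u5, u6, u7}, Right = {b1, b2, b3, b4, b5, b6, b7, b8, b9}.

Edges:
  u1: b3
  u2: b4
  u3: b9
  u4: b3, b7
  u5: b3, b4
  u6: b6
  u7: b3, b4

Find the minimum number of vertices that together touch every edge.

A maximum matching has 5 edges (e.g. u1–b3, u2–b4, u3–b9, u4–b7, u6–b6).
By König's theorem the minimum vertex cover has the same size. One such cover is {u3, u4, u6, b3, b4}.

5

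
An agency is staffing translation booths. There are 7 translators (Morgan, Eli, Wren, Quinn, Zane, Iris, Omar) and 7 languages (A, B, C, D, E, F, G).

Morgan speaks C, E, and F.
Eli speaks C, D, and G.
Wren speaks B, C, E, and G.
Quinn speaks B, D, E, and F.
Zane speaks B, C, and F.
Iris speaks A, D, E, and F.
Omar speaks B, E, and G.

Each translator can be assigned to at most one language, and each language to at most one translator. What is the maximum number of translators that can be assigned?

7

One maximum matching: Morgan-C, Eli-D, Wren-G, Quinn-E, Zane-F, Iris-A, Omar-B.
All 7 translators are matched, so no larger matching exists.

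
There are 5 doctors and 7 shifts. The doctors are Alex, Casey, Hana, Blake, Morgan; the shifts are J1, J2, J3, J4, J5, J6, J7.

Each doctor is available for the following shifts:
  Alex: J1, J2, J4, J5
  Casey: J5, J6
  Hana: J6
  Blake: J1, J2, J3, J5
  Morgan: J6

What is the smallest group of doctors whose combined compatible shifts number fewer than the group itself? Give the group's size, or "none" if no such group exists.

2

Take S = {Hana, Morgan}. Its neighbourhood is {J6}, so |N(S)| = 1 < |S| = 2.
No single vertex violates Hall's condition since each has at least one neighbour, so 2 is the minimum.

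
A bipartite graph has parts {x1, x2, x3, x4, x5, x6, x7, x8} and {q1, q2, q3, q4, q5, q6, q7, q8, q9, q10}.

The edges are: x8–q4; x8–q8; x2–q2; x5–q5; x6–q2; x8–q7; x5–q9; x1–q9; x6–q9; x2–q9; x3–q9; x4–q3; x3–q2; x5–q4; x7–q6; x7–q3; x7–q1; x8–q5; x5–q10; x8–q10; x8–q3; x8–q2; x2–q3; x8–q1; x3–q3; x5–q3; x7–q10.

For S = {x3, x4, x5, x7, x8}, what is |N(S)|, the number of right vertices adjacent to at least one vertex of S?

10

The union of neighbours of {x3, x4, x5, x7, x8} is {q1, q2, q3, q4, q5, q6, q7, q8, q9, q10}, which has 10 elements.
Since |N(S)| = 10 ≥ |S| = 5, Hall's condition holds for this subset.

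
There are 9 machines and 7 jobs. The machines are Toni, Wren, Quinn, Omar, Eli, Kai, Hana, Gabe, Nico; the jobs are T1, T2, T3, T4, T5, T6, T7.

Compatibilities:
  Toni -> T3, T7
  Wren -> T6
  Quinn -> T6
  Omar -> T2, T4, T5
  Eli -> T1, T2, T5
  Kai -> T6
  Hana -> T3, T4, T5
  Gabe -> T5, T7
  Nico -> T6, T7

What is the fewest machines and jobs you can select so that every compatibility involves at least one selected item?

7

A maximum matching has 7 edges (e.g. Toni–T3, Wren–T6, Omar–T2, Eli–T1, Hana–T4, Gabe–T5, Nico–T7).
By König's theorem the minimum vertex cover has the same size. One such cover is {Toni, Omar, Eli, Hana, Gabe, Nico, T6}.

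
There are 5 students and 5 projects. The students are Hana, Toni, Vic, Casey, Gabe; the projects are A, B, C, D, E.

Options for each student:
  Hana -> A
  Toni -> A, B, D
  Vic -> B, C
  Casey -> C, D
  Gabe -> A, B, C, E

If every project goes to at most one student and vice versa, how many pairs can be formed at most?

5

One maximum matching: Hana-A, Toni-D, Vic-B, Casey-C, Gabe-E.
This saturates every student, so 5 is the maximum.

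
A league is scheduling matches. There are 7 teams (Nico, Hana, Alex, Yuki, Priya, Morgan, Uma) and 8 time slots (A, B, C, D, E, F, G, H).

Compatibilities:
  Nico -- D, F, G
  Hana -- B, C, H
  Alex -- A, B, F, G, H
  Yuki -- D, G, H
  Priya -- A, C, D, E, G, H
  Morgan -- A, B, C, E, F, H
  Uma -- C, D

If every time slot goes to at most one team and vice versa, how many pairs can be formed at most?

For example, pair Nico-F, Hana-B, Alex-G, Yuki-D, Priya-E, Morgan-A, Uma-C.
All 7 teams are matched, so no larger matching exists.

7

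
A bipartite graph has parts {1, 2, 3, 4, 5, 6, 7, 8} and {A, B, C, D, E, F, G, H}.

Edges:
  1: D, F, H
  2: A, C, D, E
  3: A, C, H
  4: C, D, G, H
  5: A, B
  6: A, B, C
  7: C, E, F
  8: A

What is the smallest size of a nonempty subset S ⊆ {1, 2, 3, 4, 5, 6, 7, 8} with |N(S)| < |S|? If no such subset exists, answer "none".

A matching saturating every left vertex exists, for instance 1→D, 2→E, 3→H, 4→G, 5→B, 6→C, 7→F, 8→A.
By Hall's marriage theorem, this means |N(S)| ≥ |S| for every subset S, so no violating subset exists.

none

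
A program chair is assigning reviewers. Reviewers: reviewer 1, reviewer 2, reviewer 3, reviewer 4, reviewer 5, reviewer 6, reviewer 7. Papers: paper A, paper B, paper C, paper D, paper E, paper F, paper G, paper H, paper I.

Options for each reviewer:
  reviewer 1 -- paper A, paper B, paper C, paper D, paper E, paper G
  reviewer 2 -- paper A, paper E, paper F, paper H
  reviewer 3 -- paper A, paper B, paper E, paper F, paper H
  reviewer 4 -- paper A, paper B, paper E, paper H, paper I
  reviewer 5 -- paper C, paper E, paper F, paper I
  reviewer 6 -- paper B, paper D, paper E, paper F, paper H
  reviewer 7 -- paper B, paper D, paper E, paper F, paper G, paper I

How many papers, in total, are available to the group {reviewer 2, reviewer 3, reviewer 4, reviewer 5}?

The union of neighbours of {reviewer 2, reviewer 3, reviewer 4, reviewer 5} is {paper A, paper B, paper C, paper E, paper F, paper H, paper I}, which has 7 elements.
Since |N(S)| = 7 ≥ |S| = 4, Hall's condition holds for this subset.

7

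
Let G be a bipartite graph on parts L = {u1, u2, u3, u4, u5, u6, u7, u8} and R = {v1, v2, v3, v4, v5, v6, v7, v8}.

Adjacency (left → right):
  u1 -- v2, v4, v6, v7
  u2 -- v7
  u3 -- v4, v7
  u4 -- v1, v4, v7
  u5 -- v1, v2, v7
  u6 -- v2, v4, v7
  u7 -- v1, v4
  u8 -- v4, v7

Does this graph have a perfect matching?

The set {u2, u3, u4, u5, u6, u7, u8} has only 4 neighbours ({v1, v2, v4, v7}), so by Hall's theorem at most 5 of the 8 left vertices can be matched.
Hence no matching covers every left vertex.

No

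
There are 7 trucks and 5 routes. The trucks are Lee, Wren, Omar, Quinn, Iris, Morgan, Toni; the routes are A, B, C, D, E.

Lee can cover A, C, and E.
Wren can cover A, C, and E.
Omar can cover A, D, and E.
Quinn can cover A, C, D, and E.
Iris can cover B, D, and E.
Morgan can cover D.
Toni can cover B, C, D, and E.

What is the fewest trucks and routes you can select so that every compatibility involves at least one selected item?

5

The 5 edges Lee–A, Wren–C, Omar–D, Quinn–E, Iris–B form a matching, so any vertex cover needs at least 5 vertices (one per matched edge).
Conversely {A, B, C, D, E} meets every edge and has exactly 5 vertices, so 5 is optimal.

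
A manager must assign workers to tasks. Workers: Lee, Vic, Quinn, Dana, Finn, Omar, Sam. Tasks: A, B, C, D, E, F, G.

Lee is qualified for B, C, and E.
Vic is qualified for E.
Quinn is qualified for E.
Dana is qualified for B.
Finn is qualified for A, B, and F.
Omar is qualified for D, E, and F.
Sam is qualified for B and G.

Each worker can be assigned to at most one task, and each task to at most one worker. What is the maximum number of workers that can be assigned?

6

One maximum matching: Lee→C, Vic→E, Dana→B, Finn→F, Omar→D, Sam→G.
The set {Vic, Quinn} has only 1 neighbour ({E}), so by Hall's theorem at most 6 of the 7 workers can be matched.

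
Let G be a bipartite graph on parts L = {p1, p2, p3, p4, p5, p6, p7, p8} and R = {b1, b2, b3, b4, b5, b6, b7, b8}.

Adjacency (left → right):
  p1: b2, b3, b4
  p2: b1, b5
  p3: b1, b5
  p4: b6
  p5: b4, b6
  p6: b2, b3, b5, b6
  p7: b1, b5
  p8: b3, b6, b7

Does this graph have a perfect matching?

The set {p2, p3, p7} has only 2 neighbours ({b1, b5}), so by Hall's theorem at most 7 of the 8 left vertices can be matched.
Hence no matching covers every left vertex.

No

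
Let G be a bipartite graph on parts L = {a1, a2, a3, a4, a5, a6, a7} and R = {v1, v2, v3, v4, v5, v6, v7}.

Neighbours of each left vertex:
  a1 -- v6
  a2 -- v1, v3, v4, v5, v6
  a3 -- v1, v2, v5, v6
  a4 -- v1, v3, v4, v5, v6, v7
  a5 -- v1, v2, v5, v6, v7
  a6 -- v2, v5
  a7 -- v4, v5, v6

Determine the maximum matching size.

For example, pair a1→v6, a2→v1, a3→v5, a4→v3, a5→v7, a6→v2, a7→v4.
This saturates every left vertex, so 7 is the maximum.

7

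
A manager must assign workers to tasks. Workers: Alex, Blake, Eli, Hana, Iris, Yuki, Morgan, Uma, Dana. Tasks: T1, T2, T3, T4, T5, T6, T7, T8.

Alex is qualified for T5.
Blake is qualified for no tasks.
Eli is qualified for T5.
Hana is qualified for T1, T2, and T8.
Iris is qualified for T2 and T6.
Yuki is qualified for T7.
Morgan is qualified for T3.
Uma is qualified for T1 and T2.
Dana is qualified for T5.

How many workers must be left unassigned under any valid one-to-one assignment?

3

One maximum matching: Alex-T5, Hana-T8, Iris-T6, Yuki-T7, Morgan-T3, Uma-T2.
The set {Alex, Blake, Eli, Dana} has only 1 neighbour ({T5}), so by Hall's theorem at most 6 of the 9 workers can be matched.
That matches 6 of the 9, leaving 3 unmatched; no matching can do better.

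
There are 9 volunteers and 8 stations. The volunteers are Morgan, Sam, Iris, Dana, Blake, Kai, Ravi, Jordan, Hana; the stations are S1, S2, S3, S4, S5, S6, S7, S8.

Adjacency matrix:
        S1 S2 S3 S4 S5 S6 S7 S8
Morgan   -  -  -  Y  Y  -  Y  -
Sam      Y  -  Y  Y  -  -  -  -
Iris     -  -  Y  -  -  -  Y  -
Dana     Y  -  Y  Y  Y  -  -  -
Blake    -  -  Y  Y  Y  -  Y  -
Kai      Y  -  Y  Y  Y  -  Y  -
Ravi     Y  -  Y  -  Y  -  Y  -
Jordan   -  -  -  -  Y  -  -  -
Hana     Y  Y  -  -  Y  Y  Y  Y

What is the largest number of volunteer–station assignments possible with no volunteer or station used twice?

6

For example, pair Morgan→S5, Sam→S1, Iris→S7, Dana→S3, Blake→S4, Hana→S2.
The set {Morgan, Sam, Iris, Dana, Blake, Kai, Ravi, Jordan} has only 5 neighbours ({S1, S3, S4, S5, S7}), so by Hall's theorem at most 6 of the 9 volunteers can be matched.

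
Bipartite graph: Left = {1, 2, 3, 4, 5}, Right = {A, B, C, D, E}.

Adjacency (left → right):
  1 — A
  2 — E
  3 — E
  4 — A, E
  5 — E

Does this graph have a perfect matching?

The set {1, 2, 3, 4, 5} has only 2 neighbours ({A, E}), so by Hall's theorem at most 2 of the 5 left vertices can be matched.
Hence no matching covers every left vertex.

No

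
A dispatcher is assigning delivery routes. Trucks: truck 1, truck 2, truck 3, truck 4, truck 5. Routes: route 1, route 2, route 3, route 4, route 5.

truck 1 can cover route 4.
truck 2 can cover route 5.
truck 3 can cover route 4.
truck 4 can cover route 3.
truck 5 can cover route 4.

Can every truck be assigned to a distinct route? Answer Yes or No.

The set {truck 1, truck 3, truck 5} has only 1 neighbour ({route 4}), so by Hall's theorem at most 3 of the 5 trucks can be matched.
Hence no matching covers every truck.

No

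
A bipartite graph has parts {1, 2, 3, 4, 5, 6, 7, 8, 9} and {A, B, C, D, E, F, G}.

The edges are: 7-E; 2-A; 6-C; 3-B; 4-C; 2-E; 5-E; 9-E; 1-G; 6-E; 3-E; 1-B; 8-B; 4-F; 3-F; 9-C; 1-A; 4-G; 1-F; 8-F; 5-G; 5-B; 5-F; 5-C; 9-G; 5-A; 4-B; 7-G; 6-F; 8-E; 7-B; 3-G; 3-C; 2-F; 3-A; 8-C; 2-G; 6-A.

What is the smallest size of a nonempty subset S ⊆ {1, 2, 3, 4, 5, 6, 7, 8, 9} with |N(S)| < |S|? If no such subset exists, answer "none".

Take S = {1, 2, 3, 4, 5, 6, 7}. Its neighbourhood is {A, B, C, E, F, G}, so |N(S)| = 6 < |S| = 7.
Every subset of size less than 7 has at least as many neighbours as members, so 7 is the minimum.

7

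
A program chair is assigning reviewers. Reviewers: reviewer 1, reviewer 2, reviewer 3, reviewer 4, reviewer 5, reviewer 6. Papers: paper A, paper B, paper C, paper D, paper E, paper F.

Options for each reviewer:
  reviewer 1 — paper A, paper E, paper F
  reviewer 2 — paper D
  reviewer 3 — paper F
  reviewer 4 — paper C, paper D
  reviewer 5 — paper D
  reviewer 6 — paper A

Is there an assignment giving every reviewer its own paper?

No

The set {reviewer 2, reviewer 5} has only 1 neighbour ({paper D}), so by Hall's theorem at most 5 of the 6 reviewers can be matched.
Hence no matching covers every reviewer.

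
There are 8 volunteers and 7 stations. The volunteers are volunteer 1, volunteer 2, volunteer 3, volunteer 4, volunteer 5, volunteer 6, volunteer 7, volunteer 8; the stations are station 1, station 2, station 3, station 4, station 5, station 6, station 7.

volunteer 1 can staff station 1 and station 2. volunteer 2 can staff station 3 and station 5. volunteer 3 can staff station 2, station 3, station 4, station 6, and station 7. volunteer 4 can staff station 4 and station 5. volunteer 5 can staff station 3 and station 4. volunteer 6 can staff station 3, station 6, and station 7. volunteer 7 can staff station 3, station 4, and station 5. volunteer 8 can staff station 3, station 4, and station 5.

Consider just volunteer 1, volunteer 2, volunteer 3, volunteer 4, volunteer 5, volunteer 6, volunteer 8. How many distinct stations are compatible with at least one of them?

7

The union of neighbours of {volunteer 1, volunteer 2, volunteer 3, volunteer 4, volunteer 5, volunteer 6, volunteer 8} is {station 1, station 2, station 3, station 4, station 5, station 6, station 7}, which has 7 elements.
Since |N(S)| = 7 ≥ |S| = 7, Hall's condition holds for this subset.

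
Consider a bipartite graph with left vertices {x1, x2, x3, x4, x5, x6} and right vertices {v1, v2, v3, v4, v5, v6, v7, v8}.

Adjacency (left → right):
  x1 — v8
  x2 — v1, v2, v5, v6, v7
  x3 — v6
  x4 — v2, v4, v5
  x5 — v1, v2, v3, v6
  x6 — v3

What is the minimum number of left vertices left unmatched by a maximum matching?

0

For example, pair x1→v8, x2→v1, x3→v6, x4→v4, x5→v2, x6→v3.
This saturates every left vertex, so 6 is the maximum.
That matches 6 of the 6, leaving 0 unmatched; no matching can do better.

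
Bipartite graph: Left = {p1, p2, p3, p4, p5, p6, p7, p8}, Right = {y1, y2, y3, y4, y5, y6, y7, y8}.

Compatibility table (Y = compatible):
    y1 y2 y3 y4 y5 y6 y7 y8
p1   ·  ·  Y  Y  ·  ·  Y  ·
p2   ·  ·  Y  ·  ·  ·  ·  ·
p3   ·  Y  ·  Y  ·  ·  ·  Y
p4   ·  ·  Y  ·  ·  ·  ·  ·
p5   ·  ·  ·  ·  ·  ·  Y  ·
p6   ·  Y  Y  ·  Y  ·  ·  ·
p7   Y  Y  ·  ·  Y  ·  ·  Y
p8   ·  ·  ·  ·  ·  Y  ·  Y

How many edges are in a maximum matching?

One maximum matching: p1–y4, p2–y3, p3–y2, p5–y7, p6–y5, p7–y1, p8–y8.
The set {p2, p4} has only 1 neighbour ({y3}), so by Hall's theorem at most 7 of the 8 left vertices can be matched.

7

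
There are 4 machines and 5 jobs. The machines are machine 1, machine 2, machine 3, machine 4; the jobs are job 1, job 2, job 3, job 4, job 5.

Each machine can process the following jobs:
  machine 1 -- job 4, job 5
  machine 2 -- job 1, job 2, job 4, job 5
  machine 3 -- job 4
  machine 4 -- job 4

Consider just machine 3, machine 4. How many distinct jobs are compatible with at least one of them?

The union of neighbours of {machine 3, machine 4} is {job 4}, which has 1 element.
Since |N(S)| = 1 < |S| = 2, Hall's condition fails for this subset.

1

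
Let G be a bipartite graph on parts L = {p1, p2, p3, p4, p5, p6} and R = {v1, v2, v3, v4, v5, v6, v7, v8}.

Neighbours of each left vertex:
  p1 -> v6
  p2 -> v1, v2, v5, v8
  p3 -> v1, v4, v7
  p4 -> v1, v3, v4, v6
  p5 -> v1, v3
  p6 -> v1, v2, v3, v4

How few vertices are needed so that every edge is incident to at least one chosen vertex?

{p1, p2, p3, p4, p5, p6} is a vertex cover of size 6: every edge has an endpoint in this set.
No smaller cover exists because p1–v6, p2–v1, p3–v7, p4–v4, p5–v3, p6–v2 is a matching of size 6, and a cover must include an endpoint of each of these disjoint edges (König's theorem).

6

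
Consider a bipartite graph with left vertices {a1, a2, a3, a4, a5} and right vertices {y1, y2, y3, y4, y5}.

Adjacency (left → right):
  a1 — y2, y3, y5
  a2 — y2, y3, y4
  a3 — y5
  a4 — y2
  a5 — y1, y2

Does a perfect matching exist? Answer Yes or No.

A valid assignment of size 5: a1-y3, a2-y4, a3-y5, a4-y2, a5-y1.
All 5 left vertices are covered.

Yes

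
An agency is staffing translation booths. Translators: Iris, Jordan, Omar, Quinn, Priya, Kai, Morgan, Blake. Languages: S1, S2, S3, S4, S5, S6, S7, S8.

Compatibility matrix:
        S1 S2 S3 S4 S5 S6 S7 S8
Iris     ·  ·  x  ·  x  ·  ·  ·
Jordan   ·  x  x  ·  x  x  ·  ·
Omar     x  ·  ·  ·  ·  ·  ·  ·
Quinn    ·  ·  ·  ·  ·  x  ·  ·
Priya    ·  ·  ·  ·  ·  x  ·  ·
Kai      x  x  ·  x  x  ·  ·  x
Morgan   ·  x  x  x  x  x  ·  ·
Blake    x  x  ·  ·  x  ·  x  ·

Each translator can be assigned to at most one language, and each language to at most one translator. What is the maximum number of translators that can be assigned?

7

One maximum matching: Iris–S5, Jordan–S3, Omar–S1, Quinn–S6, Kai–S8, Morgan–S4, Blake–S2.
The set {Quinn, Priya} has only 1 neighbour ({S6}), so by Hall's theorem at most 7 of the 8 translators can be matched.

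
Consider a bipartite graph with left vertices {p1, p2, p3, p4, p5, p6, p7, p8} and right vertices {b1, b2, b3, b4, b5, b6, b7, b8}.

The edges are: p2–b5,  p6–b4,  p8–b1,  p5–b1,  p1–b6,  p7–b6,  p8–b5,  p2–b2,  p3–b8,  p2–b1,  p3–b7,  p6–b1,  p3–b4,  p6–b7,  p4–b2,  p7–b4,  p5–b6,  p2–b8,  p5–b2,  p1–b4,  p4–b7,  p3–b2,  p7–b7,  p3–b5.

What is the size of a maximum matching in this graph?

For example, pair p1-b4, p2-b8, p3-b5, p4-b7, p5-b2, p6-b1, p7-b6.
The set {p1, p2, p3, p4, p5, p6, p7, p8} has only 7 neighbours ({b1, b2, b4, b5, b6, b7, b8}), so by Hall's theorem at most 7 of the 8 left vertices can be matched.

7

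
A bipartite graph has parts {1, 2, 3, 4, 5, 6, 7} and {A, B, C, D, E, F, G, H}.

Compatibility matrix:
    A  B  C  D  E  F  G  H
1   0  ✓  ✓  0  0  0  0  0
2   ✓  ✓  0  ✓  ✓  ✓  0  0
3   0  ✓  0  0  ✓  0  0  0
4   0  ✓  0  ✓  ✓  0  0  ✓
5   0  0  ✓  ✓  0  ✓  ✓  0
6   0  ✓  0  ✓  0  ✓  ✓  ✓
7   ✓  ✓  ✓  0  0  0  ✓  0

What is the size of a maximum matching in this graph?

For example, pair 1–C, 2–A, 3–E, 4–D, 5–F, 6–G, 7–B.
This saturates every left vertex, so 7 is the maximum.

7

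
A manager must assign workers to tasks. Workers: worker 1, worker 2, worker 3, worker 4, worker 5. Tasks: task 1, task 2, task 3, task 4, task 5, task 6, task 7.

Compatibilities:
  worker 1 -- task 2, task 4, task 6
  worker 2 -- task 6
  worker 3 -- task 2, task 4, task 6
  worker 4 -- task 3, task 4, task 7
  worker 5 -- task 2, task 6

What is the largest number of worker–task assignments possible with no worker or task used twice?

A valid assignment of size 4: worker 1→task 4, worker 2→task 6, worker 3→task 2, worker 4→task 7.
The set {worker 1, worker 2, worker 3, worker 5} has only 3 neighbours ({task 2, task 4, task 6}), so by Hall's theorem at most 4 of the 5 workers can be matched.

4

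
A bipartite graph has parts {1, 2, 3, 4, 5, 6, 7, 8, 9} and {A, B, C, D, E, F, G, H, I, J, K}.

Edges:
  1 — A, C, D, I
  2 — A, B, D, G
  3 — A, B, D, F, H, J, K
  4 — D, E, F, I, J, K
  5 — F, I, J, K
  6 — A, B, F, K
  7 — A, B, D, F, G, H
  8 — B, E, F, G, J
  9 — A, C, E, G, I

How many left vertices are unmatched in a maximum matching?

0

For example, pair 1→I, 2→D, 3→J, 4→K, 5→F, 6→B, 7→A, 8→E, 9→G.
All 9 left vertices are matched, so no larger matching exists.
That matches 9 of the 9, leaving 0 unmatched; no matching can do better.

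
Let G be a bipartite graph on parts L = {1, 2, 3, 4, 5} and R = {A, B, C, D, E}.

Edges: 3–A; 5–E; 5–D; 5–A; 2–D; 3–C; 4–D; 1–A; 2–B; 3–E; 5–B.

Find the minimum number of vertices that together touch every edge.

5

{1, 2, 3, 4, 5} is a vertex cover of size 5: every edge has an endpoint in this set.
No smaller cover exists because 1–A, 2–B, 3–C, 4–D, 5–E is a matching of size 5, and a cover must include an endpoint of each of these disjoint edges (König's theorem).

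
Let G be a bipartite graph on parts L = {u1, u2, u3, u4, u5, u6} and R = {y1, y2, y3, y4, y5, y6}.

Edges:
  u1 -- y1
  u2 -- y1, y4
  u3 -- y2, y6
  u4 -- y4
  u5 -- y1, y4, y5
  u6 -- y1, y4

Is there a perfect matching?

No

The set {u1, u2, u4, u6} has only 2 neighbours ({y1, y4}), so by Hall's theorem at most 4 of the 6 left vertices can be matched.
Hence no matching covers every left vertex.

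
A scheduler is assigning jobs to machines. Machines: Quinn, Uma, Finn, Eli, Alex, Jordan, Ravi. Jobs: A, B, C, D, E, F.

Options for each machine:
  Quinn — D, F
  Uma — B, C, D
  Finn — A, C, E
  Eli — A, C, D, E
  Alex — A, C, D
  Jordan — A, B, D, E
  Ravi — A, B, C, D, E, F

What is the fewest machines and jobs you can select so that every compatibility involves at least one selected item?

6

The 6 edges Quinn–F, Uma–C, Finn–A, Eli–E, Alex–D, Jordan–B form a matching, so any vertex cover needs at least 6 vertices (one per matched edge).
Conversely {A, B, C, D, E, F} meets every edge and has exactly 6 vertices, so 6 is optimal.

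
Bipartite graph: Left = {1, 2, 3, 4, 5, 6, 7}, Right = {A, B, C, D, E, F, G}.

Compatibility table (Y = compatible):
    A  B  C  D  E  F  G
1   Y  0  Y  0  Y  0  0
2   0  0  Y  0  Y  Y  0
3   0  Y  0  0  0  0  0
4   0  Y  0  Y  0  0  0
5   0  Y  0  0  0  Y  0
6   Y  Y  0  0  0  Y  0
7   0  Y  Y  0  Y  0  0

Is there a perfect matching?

The set {1, 2, 3, 5, 6, 7} has only 5 neighbours ({A, B, C, E, F}), so by Hall's theorem at most 6 of the 7 left vertices can be matched.
Hence no matching covers every left vertex.

No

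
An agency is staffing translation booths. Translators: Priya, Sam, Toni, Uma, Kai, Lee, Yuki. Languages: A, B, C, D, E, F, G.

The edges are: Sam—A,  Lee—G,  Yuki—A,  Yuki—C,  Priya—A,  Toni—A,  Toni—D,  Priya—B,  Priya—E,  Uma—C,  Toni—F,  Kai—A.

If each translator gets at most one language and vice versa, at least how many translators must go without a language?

A valid assignment of size 5: Priya-B, Sam-A, Toni-F, Uma-C, Lee-G.
The set {Sam, Uma, Kai, Yuki} has only 2 neighbours ({A, C}), so by Hall's theorem at most 5 of the 7 translators can be matched.
That matches 5 of the 7, leaving 2 unmatched; no matching can do better.

2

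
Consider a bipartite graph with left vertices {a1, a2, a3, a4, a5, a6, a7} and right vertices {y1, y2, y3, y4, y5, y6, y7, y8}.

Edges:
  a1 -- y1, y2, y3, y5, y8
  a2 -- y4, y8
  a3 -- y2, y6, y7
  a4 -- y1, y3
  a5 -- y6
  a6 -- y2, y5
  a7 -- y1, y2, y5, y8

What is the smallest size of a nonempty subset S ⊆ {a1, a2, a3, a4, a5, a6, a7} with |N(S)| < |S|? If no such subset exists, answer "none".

A matching saturating every left vertex exists, for instance a1→y2, a2→y8, a3→y7, a4→y3, a5→y6, a6→y5, a7→y1.
By Hall's marriage theorem, this means |N(S)| ≥ |S| for every subset S, so no violating subset exists.

none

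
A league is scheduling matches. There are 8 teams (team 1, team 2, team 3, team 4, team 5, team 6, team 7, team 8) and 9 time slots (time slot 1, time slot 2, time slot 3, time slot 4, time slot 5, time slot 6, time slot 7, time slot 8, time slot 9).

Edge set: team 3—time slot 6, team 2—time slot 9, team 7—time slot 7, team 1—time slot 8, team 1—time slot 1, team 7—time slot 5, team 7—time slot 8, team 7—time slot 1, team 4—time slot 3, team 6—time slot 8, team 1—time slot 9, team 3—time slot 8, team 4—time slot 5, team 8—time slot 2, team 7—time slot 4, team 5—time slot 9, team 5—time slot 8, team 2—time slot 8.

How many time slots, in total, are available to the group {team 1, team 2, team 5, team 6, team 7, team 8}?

The union of neighbours of {team 1, team 2, team 5, team 6, team 7, team 8} is {time slot 1, time slot 2, time slot 4, time slot 5, time slot 7, time slot 8, time slot 9}, which has 7 elements.
Since |N(S)| = 7 ≥ |S| = 6, Hall's condition holds for this subset.

7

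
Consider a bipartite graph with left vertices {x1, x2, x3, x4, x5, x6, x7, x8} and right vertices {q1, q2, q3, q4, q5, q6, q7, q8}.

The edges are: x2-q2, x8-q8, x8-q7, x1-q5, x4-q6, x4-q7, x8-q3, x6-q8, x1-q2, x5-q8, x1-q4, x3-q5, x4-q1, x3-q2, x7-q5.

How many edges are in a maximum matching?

6

A valid assignment of size 6: x1-q4, x2-q2, x3-q5, x4-q6, x5-q8, x8-q7.
The set {x2, x3, x5, x6, x7} has only 3 neighbours ({q2, q5, q8}), so by Hall's theorem at most 6 of the 8 left vertices can be matched.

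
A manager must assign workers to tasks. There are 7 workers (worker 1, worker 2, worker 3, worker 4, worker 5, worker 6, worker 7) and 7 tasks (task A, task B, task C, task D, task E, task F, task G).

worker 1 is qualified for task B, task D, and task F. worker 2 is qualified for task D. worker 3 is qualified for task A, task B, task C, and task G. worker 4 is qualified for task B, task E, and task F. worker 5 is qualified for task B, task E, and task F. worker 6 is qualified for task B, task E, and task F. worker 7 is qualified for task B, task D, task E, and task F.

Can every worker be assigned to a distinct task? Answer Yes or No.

No

The set {worker 1, worker 2, worker 4, worker 5, worker 6, worker 7} has only 4 neighbours ({task B, task D, task E, task F}), so by Hall's theorem at most 5 of the 7 workers can be matched.
Hence no matching covers every worker.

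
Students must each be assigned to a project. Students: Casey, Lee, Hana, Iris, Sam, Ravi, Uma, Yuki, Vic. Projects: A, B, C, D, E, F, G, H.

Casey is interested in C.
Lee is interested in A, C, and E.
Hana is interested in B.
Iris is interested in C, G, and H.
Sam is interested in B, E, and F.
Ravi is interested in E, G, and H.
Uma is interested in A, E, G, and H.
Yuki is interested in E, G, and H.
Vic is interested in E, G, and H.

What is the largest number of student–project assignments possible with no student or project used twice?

One maximum matching: Casey–C, Lee–A, Hana–B, Iris–H, Sam–F, Ravi–G, Uma–E.
The set {Casey, Lee, Iris, Ravi, Uma, Yuki, Vic} has only 5 neighbours ({A, C, E, G, H}), so by Hall's theorem at most 7 of the 9 students can be matched.

7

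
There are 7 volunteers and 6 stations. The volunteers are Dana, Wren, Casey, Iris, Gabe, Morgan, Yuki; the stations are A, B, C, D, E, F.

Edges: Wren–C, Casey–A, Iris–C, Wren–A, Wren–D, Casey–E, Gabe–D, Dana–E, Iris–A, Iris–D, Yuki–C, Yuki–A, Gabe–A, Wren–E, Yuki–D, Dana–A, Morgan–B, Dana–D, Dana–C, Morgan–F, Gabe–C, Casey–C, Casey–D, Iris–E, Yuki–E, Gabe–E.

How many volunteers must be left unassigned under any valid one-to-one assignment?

A valid assignment of size 5: Dana-A, Wren-D, Casey-C, Iris-E, Morgan-B.
The set {Dana, Wren, Casey, Iris, Gabe, Yuki} has only 4 neighbours ({A, C, D, E}), so by Hall's theorem at most 5 of the 7 volunteers can be matched.
That matches 5 of the 7, leaving 2 unmatched; no matching can do better.

2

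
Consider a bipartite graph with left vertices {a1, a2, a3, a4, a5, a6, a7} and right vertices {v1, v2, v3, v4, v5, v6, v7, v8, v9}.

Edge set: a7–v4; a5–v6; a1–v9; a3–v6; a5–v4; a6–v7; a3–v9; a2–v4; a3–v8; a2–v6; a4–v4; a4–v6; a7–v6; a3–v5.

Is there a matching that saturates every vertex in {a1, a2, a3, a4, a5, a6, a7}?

No

The set {a2, a4, a5, a7} has only 2 neighbours ({v4, v6}), so by Hall's theorem at most 5 of the 7 left vertices can be matched.
Hence no matching covers every left vertex.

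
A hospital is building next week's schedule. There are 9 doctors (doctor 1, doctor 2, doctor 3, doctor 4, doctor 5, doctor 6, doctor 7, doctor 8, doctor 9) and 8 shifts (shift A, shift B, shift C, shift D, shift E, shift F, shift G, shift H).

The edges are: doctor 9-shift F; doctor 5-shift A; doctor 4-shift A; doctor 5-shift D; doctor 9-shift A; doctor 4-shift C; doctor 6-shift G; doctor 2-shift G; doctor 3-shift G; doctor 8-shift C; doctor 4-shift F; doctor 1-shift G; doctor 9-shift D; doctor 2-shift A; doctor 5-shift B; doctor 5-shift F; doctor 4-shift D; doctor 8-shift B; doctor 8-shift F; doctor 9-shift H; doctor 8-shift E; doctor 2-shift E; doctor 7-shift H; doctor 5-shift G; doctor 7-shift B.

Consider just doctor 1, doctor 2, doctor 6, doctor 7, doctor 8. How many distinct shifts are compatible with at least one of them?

7

The union of neighbours of {doctor 1, doctor 2, doctor 6, doctor 7, doctor 8} is {shift A, shift B, shift C, shift E, shift F, shift G, shift H}, which has 7 elements.
Since |N(S)| = 7 ≥ |S| = 5, Hall's condition holds for this subset.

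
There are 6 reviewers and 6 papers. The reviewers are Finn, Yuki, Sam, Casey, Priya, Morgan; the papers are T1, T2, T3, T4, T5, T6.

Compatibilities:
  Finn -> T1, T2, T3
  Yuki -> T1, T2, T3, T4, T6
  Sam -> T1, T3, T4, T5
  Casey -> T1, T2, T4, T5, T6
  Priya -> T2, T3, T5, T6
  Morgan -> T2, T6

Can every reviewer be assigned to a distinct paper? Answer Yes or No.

A valid assignment of size 6: Finn–T1, Yuki–T3, Sam–T5, Casey–T4, Priya–T2, Morgan–T6.
All 6 reviewers are covered.

Yes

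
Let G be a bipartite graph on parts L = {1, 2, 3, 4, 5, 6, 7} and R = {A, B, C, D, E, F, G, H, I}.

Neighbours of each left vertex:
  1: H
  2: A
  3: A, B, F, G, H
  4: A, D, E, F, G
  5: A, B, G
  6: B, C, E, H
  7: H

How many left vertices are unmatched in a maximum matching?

1

One maximum matching: 1-H, 2-A, 3-F, 4-E, 5-G, 6-B.
The set {1, 7} has only 1 neighbour ({H}), so by Hall's theorem at most 6 of the 7 left vertices can be matched.
That matches 6 of the 7, leaving 1 unmatched; no matching can do better.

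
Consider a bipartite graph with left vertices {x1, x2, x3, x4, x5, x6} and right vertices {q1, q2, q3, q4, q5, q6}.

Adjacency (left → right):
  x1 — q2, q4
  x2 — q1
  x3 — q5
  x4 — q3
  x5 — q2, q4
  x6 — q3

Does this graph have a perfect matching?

The set {x4, x6} has only 1 neighbour ({q3}), so by Hall's theorem at most 5 of the 6 left vertices can be matched.
Hence no matching covers every left vertex.

No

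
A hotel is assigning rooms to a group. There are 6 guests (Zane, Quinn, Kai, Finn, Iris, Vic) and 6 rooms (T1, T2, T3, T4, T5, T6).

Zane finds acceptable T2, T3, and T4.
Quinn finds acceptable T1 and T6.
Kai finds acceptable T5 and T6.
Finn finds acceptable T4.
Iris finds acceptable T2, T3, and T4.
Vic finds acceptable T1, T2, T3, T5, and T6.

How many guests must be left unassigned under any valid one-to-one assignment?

For example, pair Zane–T3, Quinn–T1, Kai–T6, Finn–T4, Iris–T2, Vic–T5.
All 6 guests are matched, so no larger matching exists.
That matches 6 of the 6, leaving 0 unmatched; no matching can do better.

0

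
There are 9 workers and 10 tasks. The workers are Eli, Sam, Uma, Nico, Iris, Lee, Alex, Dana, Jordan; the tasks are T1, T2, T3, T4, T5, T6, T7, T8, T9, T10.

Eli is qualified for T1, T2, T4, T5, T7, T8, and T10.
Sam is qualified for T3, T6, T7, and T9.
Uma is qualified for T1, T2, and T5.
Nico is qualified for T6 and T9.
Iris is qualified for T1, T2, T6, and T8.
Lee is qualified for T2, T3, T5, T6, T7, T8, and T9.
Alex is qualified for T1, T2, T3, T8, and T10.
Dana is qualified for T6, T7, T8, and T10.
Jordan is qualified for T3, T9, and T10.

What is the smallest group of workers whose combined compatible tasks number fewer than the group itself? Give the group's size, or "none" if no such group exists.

A matching saturating every worker exists, for instance Eli→T10, Sam→T7, Uma→T5, Nico→T6, Iris→T2, Lee→T3, Alex→T1, Dana→T8, Jordan→T9.
By Hall's marriage theorem, this means |N(S)| ≥ |S| for every subset S, so no violating subset exists.

none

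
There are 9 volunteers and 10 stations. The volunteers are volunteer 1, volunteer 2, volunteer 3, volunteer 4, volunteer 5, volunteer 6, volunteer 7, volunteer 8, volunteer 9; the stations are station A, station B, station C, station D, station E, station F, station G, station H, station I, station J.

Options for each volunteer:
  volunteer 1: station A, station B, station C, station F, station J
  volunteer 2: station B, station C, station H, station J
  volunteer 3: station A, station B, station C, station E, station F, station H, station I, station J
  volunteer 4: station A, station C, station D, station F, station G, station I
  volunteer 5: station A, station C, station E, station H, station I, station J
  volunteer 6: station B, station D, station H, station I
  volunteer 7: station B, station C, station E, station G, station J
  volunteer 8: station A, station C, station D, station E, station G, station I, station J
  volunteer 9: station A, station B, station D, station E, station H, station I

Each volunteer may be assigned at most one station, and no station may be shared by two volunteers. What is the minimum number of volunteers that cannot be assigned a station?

One maximum matching: volunteer 1–station A, volunteer 2–station J, volunteer 3–station H, volunteer 4–station F, volunteer 5–station I, volunteer 6–station D, volunteer 7–station G, volunteer 8–station C, volunteer 9–station B.
This saturates every volunteer, so 9 is the maximum.
That matches 9 of the 9, leaving 0 unmatched; no matching can do better.

0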